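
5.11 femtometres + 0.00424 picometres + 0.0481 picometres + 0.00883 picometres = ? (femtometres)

66.28 femtometres

In femtometres:
  5.11 femtometres → 5.11
  0.00424 picometres = 0.00424 × 10³ femtometres = 4.24
  0.0481 picometres = 0.0481 × 10³ femtometres = 48.1
  0.00883 picometres = 0.00883 × 10³ femtometres = 8.83
Sum: 5.11 + 4.24 + 48.1 + 8.83 = 66.28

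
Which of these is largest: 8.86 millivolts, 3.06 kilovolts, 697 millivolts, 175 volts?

8.86 millivolts = 0.00886 volts
3.06 kilovolts = 3060 volts
697 millivolts = 0.697 volts
175 volts = 175 volts

3.06 kilovolts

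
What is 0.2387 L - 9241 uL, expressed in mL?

229.459 mL

In mL:
  0.2387 L = 0.2387 × 10^3 mL = 238.7
  9241 uL = 9241 × 10^-3 mL = 9.241
Difference: 238.7 - 9.241 = 229.459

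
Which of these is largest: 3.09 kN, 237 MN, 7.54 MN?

237 MN

3.09 kN = 3090 N
237 MN = 237000000 N
7.54 MN = 7540000 N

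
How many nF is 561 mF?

milli = 10⁻³, nano = 10⁻⁹; factor is 10⁶.
561 × 10⁶ = 561000000

561000000 nF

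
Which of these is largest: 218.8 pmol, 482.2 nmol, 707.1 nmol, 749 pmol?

707.1 nmol

218.8 pmol = 0.0000000002188 mol
482.2 nmol = 0.0000004822 mol
707.1 nmol = 0.0000007071 mol
749 pmol = 0.000000000749 mol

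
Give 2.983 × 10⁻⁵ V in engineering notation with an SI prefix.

= 29.83 × 10⁻⁶ V; 10⁻⁶ is micro.

29.83 µV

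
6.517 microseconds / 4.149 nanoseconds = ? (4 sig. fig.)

1571

(6.517 × 10^-6) / (4.149 × 10^-9) = 1.5707 × 10^3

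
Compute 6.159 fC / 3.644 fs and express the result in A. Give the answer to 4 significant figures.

1.690 A

(6.159 × 10⁻¹⁵) / (3.644 × 10⁻¹⁵) = 1.69018 A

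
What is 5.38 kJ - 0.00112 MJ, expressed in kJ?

In kJ:
  5.38 kJ → 5.38
  0.00112 MJ = 0.00112 × 10^3 kJ = 1.12
Difference: 5.38 - 1.12 = 4.26

4.26 kJ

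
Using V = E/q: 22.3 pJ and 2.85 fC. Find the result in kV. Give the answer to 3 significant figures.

7.82 kV

(22.3 × 10^-12) / (2.85 × 10^-15) = 7.8246 × 10^3 V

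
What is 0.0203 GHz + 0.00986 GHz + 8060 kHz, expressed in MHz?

In MHz:
  0.0203 GHz = 0.0203 × 10^3 MHz = 20.3
  0.00986 GHz = 0.00986 × 10^3 MHz = 9.86
  8060 kHz = 8060 × 10^-3 MHz = 8.06
Sum: 20.3 + 9.86 + 8.06 = 38.22

38.22 MHz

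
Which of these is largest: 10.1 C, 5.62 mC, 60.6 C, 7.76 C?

10.1 C = 10.1 C
5.62 mC = 0.00562 C
60.6 C = 60.6 C
7.76 C = 7.76 C

60.6 C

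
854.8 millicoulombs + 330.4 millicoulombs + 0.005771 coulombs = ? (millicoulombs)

In millicoulombs:
  854.8 millicoulombs → 854.8
  330.4 millicoulombs → 330.4
  0.005771 coulombs = 0.005771e3 millicoulombs = 5.771
Sum: 854.8 + 330.4 + 5.771 = 1190.971

1190.971 millicoulombs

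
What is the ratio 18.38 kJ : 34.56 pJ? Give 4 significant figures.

(18.38e3) / (34.56e-12) = 0.53183e15

531800000000000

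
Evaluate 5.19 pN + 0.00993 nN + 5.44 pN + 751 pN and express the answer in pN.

In pN:
  5.19 pN → 5.19
  0.00993 nN = 0.00993e3 pN = 9.93
  5.44 pN → 5.44
  751 pN → 751
Sum: 5.19 + 9.93 + 5.44 + 751 = 771.56

771.56 pN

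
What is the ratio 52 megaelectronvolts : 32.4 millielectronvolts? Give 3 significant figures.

(52 × 10^6) / (32.4 × 10^-3) = 1.605 × 10^9

1600000000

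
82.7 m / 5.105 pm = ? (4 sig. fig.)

(82.7) / (5.105 × 10^-12) = 16.2 × 10^12

16200000000000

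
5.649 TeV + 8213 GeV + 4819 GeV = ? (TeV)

In TeV:
  5.649 TeV → 5.649
  8213 GeV = 8213e-3 TeV = 8.213
  4819 GeV = 4819e-3 TeV = 4.819
Sum: 5.649 + 8.213 + 4.819 = 18.681

18.681 TeV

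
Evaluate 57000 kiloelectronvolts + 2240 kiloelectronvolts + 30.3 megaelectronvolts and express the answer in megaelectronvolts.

89.54 megaelectronvolts

In megaelectronvolts:
  57000 kiloelectronvolts = 57000 × 10^-3 megaelectronvolts = 57
  2240 kiloelectronvolts = 2240 × 10^-3 megaelectronvolts = 2.24
  30.3 megaelectronvolts → 30.3
Sum: 57 + 2.24 + 30.3 = 89.54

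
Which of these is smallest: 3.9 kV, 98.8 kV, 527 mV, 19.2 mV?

3.9 kV = 3900 V
98.8 kV = 98800 V
527 mV = 0.527 V
19.2 mV = 0.0192 V

19.2 mV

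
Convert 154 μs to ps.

154000000 ps

micro = 1e-6, pico = 1e-12; factor is 1e6.
154 × 1e6 = 154000000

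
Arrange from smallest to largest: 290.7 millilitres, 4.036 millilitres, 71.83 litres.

4.036 millilitres < 290.7 millilitres < 71.83 litres

290.7 millilitres = 0.2907 litres
4.036 millilitres = 0.004036 litres
71.83 litres = 71.83 litres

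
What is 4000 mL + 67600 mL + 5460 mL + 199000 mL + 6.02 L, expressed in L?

282.08 L

In L:
  4000 mL = 4000 × 10^-3 L = 4
  67600 mL = 67600 × 10^-3 L = 67.6
  5460 mL = 5460 × 10^-3 L = 5.46
  199000 mL = 199000 × 10^-3 L = 199
  6.02 L → 6.02
Sum: 4 + 67.6 + 5.46 + 199 + 6.02 = 282.08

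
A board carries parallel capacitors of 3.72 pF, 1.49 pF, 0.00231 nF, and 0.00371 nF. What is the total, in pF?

11.23 pF

In pF:
  3.72 pF → 3.72
  1.49 pF → 1.49
  0.00231 nF = 0.00231e3 pF = 2.31
  0.00371 nF = 0.00371e3 pF = 3.71
Sum: 3.72 + 1.49 + 2.31 + 3.71 = 11.23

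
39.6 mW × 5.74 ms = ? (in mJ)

39.6 × 10^-3 × 5.74 × 10^-3 = 227.304 × 10^-6 J

0.227304 mJ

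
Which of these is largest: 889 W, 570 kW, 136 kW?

889 W = 889 W
570 kW = 570000 W
136 kW = 136000 W

570 kW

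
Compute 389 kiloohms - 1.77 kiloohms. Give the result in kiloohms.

387.23 kiloohms

In kiloohms:
  389 kiloohms → 389
  1.77 kiloohms → 1.77
Difference: 389 - 1.77 = 387.23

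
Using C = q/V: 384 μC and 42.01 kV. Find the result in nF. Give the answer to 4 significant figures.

9.141 nF

(384e-6) / (42.01e3) = 9.14068e-9 F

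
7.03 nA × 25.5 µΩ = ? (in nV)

7.03e-9 × 25.5e-6 = 179.265e-15 V

0.000179265 nV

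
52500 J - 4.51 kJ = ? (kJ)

47.99 kJ

In kJ:
  52500 J = 52500 × 10^-3 kJ = 52.5
  4.51 kJ → 4.51
Difference: 52.5 - 4.51 = 47.99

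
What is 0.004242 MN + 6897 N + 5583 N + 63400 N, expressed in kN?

80.122 kN

In kN:
  0.004242 MN = 0.004242e3 kN = 4.242
  6897 N = 6897e-3 kN = 6.897
  5583 N = 5583e-3 kN = 5.583
  63400 N = 63400e-3 kN = 63.4
Sum: 4.242 + 6.897 + 5.583 + 63.4 = 80.122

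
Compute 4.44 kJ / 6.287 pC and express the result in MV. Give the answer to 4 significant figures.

(4.44 × 10^3) / (6.287 × 10^-12) = 0.706219 × 10^15 V

706200000 MV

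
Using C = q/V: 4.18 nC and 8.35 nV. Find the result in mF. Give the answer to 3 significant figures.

(4.18e-9) / (8.35e-9) = 0.5006 F

501 mF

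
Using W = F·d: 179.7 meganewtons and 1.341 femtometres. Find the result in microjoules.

0.2409777 microjoules

179.7 × 10⁶ × 1.341 × 10⁻¹⁵ = 240.9777 × 10⁻⁹ J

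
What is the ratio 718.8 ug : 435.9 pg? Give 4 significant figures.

(718.8 × 10⁻⁶) / (435.9 × 10⁻¹²) = 1.649 × 10⁶

1649000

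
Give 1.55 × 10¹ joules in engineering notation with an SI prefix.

= 15.5 joules; mantissa already in [1, 1000).

15.5 joules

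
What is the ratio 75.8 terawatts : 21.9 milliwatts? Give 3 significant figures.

3460000000000000

(75.8e12) / (21.9e-3) = 3.461e15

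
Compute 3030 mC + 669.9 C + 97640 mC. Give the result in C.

770.57 C

In C:
  3030 mC = 3030 × 10^-3 C = 3.03
  669.9 C → 669.9
  97640 mC = 97640 × 10^-3 C = 97.64
Sum: 3.03 + 669.9 + 97.64 = 770.57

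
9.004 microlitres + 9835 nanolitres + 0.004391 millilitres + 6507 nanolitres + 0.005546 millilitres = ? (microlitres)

35.283 microlitres

In microlitres:
  9.004 microlitres → 9.004
  9835 nanolitres = 9835 × 10^-3 microlitres = 9.835
  0.004391 millilitres = 0.004391 × 10^3 microlitres = 4.391
  6507 nanolitres = 6507 × 10^-3 microlitres = 6.507
  0.005546 millilitres = 0.005546 × 10^3 microlitres = 5.546
Sum: 9.004 + 9.835 + 4.391 + 6.507 + 5.546 = 35.283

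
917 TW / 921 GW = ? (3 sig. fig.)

(917 × 10¹²) / (921 × 10⁹) = 0.9957 × 10³

996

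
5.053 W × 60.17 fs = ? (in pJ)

0.30403901 pJ

5.053 × 60.17 × 10⁻¹⁵ = 304.03901 × 10⁻¹⁵ J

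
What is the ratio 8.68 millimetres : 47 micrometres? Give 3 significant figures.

(8.68 × 10⁻³) / (47 × 10⁻⁶) = 0.1847 × 10³

185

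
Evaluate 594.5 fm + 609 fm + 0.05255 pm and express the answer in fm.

In fm:
  594.5 fm → 594.5
  609 fm → 609
  0.05255 pm = 0.05255 × 10^3 fm = 52.55
Sum: 594.5 + 609 + 52.55 = 1256.05

1256.05 fm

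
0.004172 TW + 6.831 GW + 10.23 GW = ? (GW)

21.233 GW

In GW:
  0.004172 TW = 0.004172 × 10^3 GW = 4.172
  6.831 GW → 6.831
  10.23 GW → 10.23
Sum: 4.172 + 6.831 + 10.23 = 21.233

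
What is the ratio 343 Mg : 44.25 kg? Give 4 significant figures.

7751

(343 × 10⁶) / (44.25 × 10³) = 7.7514 × 10³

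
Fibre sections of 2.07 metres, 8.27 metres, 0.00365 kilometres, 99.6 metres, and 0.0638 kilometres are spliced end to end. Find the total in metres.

In metres:
  2.07 metres → 2.07
  8.27 metres → 8.27
  0.00365 kilometres = 0.00365e3 metres = 3.65
  99.6 metres → 99.6
  0.0638 kilometres = 0.0638e3 metres = 63.8
Sum: 2.07 + 8.27 + 3.65 + 99.6 + 63.8 = 177.39

177.39 metres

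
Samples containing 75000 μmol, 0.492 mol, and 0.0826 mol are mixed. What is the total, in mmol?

649.6 mmol

In mmol:
  75000 μmol = 75000 × 10^-3 mmol = 75
  0.492 mol = 0.492 × 10^3 mmol = 492
  0.0826 mol = 0.0826 × 10^3 mmol = 82.6
Sum: 75 + 492 + 82.6 = 649.6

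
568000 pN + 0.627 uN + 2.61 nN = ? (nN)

In nN:
  568000 pN = 568000e-3 nN = 568
  0.627 uN = 0.627e3 nN = 627
  2.61 nN → 2.61
Sum: 568 + 627 + 2.61 = 1197.61

1197.61 nN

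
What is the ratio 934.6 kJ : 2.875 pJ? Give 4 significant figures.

(934.6 × 10^3) / (2.875 × 10^-12) = 325.08 × 10^15

325100000000000000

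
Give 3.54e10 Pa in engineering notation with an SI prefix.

35.4 GPa

= 35.4e9 Pa; 1e9 is giga.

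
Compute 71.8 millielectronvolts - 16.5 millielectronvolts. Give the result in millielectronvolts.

55.3 millielectronvolts

In millielectronvolts:
  71.8 millielectronvolts → 71.8
  16.5 millielectronvolts → 16.5
Difference: 71.8 - 16.5 = 55.3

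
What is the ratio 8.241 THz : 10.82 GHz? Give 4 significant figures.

(8.241 × 10^12) / (10.82 × 10^9) = 0.76165 × 10^3

761.6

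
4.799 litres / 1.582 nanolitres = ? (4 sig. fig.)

3034000000

(4.799) / (1.582 × 10^-9) = 3.0335 × 10^9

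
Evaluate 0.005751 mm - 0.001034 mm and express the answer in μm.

4.717 μm

In μm:
  0.005751 mm = 0.005751 × 10^3 μm = 5.751
  0.001034 mm = 0.001034 × 10^3 μm = 1.034
Difference: 5.751 - 1.034 = 4.717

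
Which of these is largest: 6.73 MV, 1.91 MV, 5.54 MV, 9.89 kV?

6.73 MV

6.73 MV = 6730000 V
1.91 MV = 1910000 V
5.54 MV = 5540000 V
9.89 kV = 9890 V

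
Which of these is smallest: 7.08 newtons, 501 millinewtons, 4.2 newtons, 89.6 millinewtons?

7.08 newtons = 7.08 newtons
501 millinewtons = 0.501 newtons
4.2 newtons = 4.2 newtons
89.6 millinewtons = 0.0896 newtons

89.6 millinewtons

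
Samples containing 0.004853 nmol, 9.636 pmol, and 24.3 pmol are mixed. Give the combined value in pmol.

38.789 pmol

In pmol:
  0.004853 nmol = 0.004853 × 10³ pmol = 4.853
  9.636 pmol → 9.636
  24.3 pmol → 24.3
Sum: 4.853 + 9.636 + 24.3 = 38.789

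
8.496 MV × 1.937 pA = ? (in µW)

8.496 × 10^6 × 1.937 × 10^-12 = 16.456752 × 10^-6 W

16.456752 µW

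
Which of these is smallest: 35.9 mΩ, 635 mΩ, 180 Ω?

35.9 mΩ

35.9 mΩ = 0.0359 Ω
635 mΩ = 0.635 Ω
180 Ω = 180 Ω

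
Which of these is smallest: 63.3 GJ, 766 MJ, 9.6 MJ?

63.3 GJ = 63300000000 J
766 MJ = 766000000 J
9.6 MJ = 9600000 J

9.6 MJ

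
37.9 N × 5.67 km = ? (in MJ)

37.9 × 5.67 × 10³ = 214.893 × 10³ J

0.214893 MJ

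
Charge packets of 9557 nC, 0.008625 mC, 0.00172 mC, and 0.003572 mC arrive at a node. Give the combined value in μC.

23.474 μC

In μC:
  9557 nC = 9557e-3 μC = 9.557
  0.008625 mC = 0.008625e3 μC = 8.625
  0.00172 mC = 0.00172e3 μC = 1.72
  0.003572 mC = 0.003572e3 μC = 3.572
Sum: 9.557 + 8.625 + 1.72 + 3.572 = 23.474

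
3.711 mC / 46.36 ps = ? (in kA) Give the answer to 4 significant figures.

80050 kA

(3.711 × 10⁻³) / (46.36 × 10⁻¹²) = 0.0800475 × 10⁹ A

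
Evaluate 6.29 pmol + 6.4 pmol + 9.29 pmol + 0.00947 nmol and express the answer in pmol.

31.45 pmol

In pmol:
  6.29 pmol → 6.29
  6.4 pmol → 6.4
  9.29 pmol → 9.29
  0.00947 nmol = 0.00947 × 10³ pmol = 9.47
Sum: 6.29 + 6.4 + 9.29 + 9.47 = 31.45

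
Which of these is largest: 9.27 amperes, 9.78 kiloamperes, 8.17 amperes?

9.78 kiloamperes

9.27 amperes = 9.27 amperes
9.78 kiloamperes = 9780 amperes
8.17 amperes = 8.17 amperes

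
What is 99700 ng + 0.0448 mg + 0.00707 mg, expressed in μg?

In μg:
  99700 ng = 99700 × 10⁻³ μg = 99.7
  0.0448 mg = 0.0448 × 10³ μg = 44.8
  0.00707 mg = 0.00707 × 10³ μg = 7.07
Sum: 99.7 + 44.8 + 7.07 = 151.57

151.57 μg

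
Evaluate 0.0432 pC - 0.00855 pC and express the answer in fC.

34.65 fC

In fC:
  0.0432 pC = 0.0432e3 fC = 43.2
  0.00855 pC = 0.00855e3 fC = 8.55
Difference: 43.2 - 8.55 = 34.65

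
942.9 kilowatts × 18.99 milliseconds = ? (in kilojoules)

17.905671 kilojoules

942.9 × 10^3 × 18.99 × 10^-3 = 17905.671 J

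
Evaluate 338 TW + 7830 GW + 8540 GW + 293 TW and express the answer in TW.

647.37 TW

In TW:
  338 TW → 338
  7830 GW = 7830e-3 TW = 7.83
  8540 GW = 8540e-3 TW = 8.54
  293 TW → 293
Sum: 338 + 7.83 + 8.54 + 293 = 647.37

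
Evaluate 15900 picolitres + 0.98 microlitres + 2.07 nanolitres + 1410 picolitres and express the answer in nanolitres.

999.38 nanolitres

In nanolitres:
  15900 picolitres = 15900e-3 nanolitres = 15.9
  0.98 microlitres = 0.98e3 nanolitres = 980
  2.07 nanolitres → 2.07
  1410 picolitres = 1410e-3 nanolitres = 1.41
Sum: 15.9 + 980 + 2.07 + 1.41 = 999.38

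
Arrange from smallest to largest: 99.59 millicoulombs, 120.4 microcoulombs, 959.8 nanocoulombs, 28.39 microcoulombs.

959.8 nanocoulombs < 28.39 microcoulombs < 120.4 microcoulombs < 99.59 millicoulombs

99.59 millicoulombs = 0.09959 coulombs
120.4 microcoulombs = 0.0001204 coulombs
959.8 nanocoulombs = 0.0000009598 coulombs
28.39 microcoulombs = 0.00002839 coulombs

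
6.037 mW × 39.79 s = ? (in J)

6.037e-3 × 39.79 = 240.21223e-3 J

0.24021223 J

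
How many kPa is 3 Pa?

(no prefix) = 1e0, kilo = 1e3; factor is 1e-3.
3 × 1e-3 = 0.003

0.003 kPa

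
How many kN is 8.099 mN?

0.000008099 kN

milli = 1e-3, kilo = 1e3; factor is 1e-6.
8.099 × 1e-6 = 0.000008099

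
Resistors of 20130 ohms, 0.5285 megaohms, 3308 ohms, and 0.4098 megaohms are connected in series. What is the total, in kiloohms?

961.738 kiloohms

In kiloohms:
  20130 ohms = 20130 × 10^-3 kiloohms = 20.13
  0.5285 megaohms = 0.5285 × 10^3 kiloohms = 528.5
  3308 ohms = 3308 × 10^-3 kiloohms = 3.308
  0.4098 megaohms = 0.4098 × 10^3 kiloohms = 409.8
Sum: 20.13 + 528.5 + 3.308 + 409.8 = 961.738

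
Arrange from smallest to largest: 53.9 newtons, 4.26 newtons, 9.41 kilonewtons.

4.26 newtons < 53.9 newtons < 9.41 kilonewtons

53.9 newtons = 53.9 newtons
4.26 newtons = 4.26 newtons
9.41 kilonewtons = 9410 newtons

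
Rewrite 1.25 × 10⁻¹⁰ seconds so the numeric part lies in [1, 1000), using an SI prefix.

= 125 × 10⁻¹² seconds; 10⁻¹² is pico.

125 picoseconds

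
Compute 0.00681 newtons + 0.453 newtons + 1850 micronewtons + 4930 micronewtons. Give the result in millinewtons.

466.59 millinewtons

In millinewtons:
  0.00681 newtons = 0.00681 × 10^3 millinewtons = 6.81
  0.453 newtons = 0.453 × 10^3 millinewtons = 453
  1850 micronewtons = 1850 × 10^-3 millinewtons = 1.85
  4930 micronewtons = 4930 × 10^-3 millinewtons = 4.93
Sum: 6.81 + 453 + 1.85 + 4.93 = 466.59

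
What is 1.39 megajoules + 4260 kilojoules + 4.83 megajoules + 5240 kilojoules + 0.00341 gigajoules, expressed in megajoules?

In megajoules:
  1.39 megajoules → 1.39
  4260 kilojoules = 4260 × 10^-3 megajoules = 4.26
  4.83 megajoules → 4.83
  5240 kilojoules = 5240 × 10^-3 megajoules = 5.24
  0.00341 gigajoules = 0.00341 × 10^3 megajoules = 3.41
Sum: 1.39 + 4.26 + 4.83 + 5.24 + 3.41 = 19.13

19.13 megajoules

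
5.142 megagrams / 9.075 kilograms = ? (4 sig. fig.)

566.6

(5.142 × 10⁶) / (9.075 × 10³) = 0.56661 × 10³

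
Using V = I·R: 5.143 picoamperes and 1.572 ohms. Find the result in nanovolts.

0.008084796 nanovolts

5.143 × 10⁻¹² × 1.572 = 8.084796 × 10⁻¹² V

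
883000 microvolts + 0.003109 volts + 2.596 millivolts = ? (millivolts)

888.705 millivolts

In millivolts:
  883000 microvolts = 883000e-3 millivolts = 883
  0.003109 volts = 0.003109e3 millivolts = 3.109
  2.596 millivolts → 2.596
Sum: 883 + 3.109 + 2.596 = 888.705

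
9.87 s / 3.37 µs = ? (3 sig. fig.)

2930000

(9.87) / (3.37 × 10^-6) = 2.929 × 10^6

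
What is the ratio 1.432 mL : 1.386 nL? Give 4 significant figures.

(1.432e-3) / (1.386e-9) = 1.0332e6

1033000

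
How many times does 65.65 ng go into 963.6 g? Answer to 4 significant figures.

(963.6) / (65.65 × 10⁻⁹) = 14.678 × 10⁹

14680000000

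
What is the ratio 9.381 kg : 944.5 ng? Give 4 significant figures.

9932000000

(9.381 × 10^3) / (944.5 × 10^-9) = 0.0099322 × 10^12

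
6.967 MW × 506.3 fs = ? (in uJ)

3.5273921 uJ

6.967e6 × 506.3e-15 = 3527.3921e-9 J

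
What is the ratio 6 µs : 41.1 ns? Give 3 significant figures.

(6e-6) / (41.1e-9) = 0.146e3

146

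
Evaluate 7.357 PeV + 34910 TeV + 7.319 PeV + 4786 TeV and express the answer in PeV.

In PeV:
  7.357 PeV → 7.357
  34910 TeV = 34910e-3 PeV = 34.91
  7.319 PeV → 7.319
  4786 TeV = 4786e-3 PeV = 4.786
Sum: 7.357 + 34.91 + 7.319 + 4.786 = 54.372

54.372 PeV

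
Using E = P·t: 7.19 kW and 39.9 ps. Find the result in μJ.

0.286881 μJ

7.19 × 10^3 × 39.9 × 10^-12 = 286.881 × 10^-9 J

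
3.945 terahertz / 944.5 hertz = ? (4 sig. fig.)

(3.945 × 10^12) / (944.5) = 0.0041768 × 10^12

4177000000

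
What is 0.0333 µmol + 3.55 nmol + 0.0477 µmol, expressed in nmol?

In nmol:
  0.0333 µmol = 0.0333 × 10^3 nmol = 33.3
  3.55 nmol → 3.55
  0.0477 µmol = 0.0477 × 10^3 nmol = 47.7
Sum: 33.3 + 3.55 + 47.7 = 84.55

84.55 nmol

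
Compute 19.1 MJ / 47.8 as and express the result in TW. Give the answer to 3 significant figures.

(19.1 × 10^6) / (47.8 × 10^-18) = 0.39958 × 10^24 W

400000000000 TW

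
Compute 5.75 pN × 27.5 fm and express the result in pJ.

0.000000000000158125 pJ

5.75 × 10^-12 × 27.5 × 10^-15 = 158.125 × 10^-27 J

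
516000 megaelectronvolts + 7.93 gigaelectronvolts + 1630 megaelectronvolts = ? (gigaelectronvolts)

In gigaelectronvolts:
  516000 megaelectronvolts = 516000e-3 gigaelectronvolts = 516
  7.93 gigaelectronvolts → 7.93
  1630 megaelectronvolts = 1630e-3 gigaelectronvolts = 1.63
Sum: 516 + 7.93 + 1.63 = 525.56

525.56 gigaelectronvolts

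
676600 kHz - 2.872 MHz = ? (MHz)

In MHz:
  676600 kHz = 676600e-3 MHz = 676.6
  2.872 MHz → 2.872
Difference: 676.6 - 2.872 = 673.728

673.728 MHz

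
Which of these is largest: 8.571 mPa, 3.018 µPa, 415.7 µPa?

8.571 mPa

8.571 mPa = 0.008571 Pa
3.018 µPa = 0.000003018 Pa
415.7 µPa = 0.0004157 Pa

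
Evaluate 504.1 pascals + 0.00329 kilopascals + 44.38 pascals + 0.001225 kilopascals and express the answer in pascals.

552.995 pascals

In pascals:
  504.1 pascals → 504.1
  0.00329 kilopascals = 0.00329 × 10³ pascals = 3.29
  44.38 pascals → 44.38
  0.001225 kilopascals = 0.001225 × 10³ pascals = 1.225
Sum: 504.1 + 3.29 + 44.38 + 1.225 = 552.995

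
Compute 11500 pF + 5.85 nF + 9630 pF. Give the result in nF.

26.98 nF

In nF:
  11500 pF = 11500 × 10^-3 nF = 11.5
  5.85 nF → 5.85
  9630 pF = 9630 × 10^-3 nF = 9.63
Sum: 11.5 + 5.85 + 9.63 = 26.98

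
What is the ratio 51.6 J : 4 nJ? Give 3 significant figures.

(51.6) / (4 × 10⁻⁹) = 12.9 × 10⁹

12900000000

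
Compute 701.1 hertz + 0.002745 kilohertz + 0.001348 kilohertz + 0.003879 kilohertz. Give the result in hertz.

709.072 hertz

In hertz:
  701.1 hertz → 701.1
  0.002745 kilohertz = 0.002745 × 10^3 hertz = 2.745
  0.001348 kilohertz = 0.001348 × 10^3 hertz = 1.348
  0.003879 kilohertz = 0.003879 × 10^3 hertz = 3.879
Sum: 701.1 + 2.745 + 1.348 + 3.879 = 709.072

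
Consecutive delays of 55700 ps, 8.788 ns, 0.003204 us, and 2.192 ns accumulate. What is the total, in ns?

In ns:
  55700 ps = 55700 × 10⁻³ ns = 55.7
  8.788 ns → 8.788
  0.003204 us = 0.003204 × 10³ ns = 3.204
  2.192 ns → 2.192
Sum: 55.7 + 8.788 + 3.204 + 2.192 = 69.884

69.884 ns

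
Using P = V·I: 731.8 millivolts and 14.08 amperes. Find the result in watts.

10.303744 watts

731.8 × 10^-3 × 14.08 = 10303.744 × 10^-3 W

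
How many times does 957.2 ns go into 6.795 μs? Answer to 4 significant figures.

7.099

(6.795 × 10⁻⁶) / (957.2 × 10⁻⁹) = 0.0070988 × 10³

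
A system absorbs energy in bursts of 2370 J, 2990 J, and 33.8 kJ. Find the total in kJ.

In kJ:
  2370 J = 2370 × 10^-3 kJ = 2.37
  2990 J = 2990 × 10^-3 kJ = 2.99
  33.8 kJ → 33.8
Sum: 2.37 + 2.99 + 33.8 = 39.16

39.16 kJ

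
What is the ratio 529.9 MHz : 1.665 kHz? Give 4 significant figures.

318300

(529.9 × 10^6) / (1.665 × 10^3) = 318.26 × 10^3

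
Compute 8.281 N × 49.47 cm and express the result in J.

8.281 × 49.47 × 10⁻² = 409.66107 × 10⁻² J

4.0966107 J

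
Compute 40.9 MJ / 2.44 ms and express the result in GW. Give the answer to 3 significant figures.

16.8 GW

(40.9 × 10⁶) / (2.44 × 10⁻³) = 16.762 × 10⁹ W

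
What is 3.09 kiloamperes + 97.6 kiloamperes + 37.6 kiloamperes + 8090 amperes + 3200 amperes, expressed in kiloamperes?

149.58 kiloamperes

In kiloamperes:
  3.09 kiloamperes → 3.09
  97.6 kiloamperes → 97.6
  37.6 kiloamperes → 37.6
  8090 amperes = 8090 × 10^-3 kiloamperes = 8.09
  3200 amperes = 3200 × 10^-3 kiloamperes = 3.2
Sum: 3.09 + 97.6 + 37.6 + 8.09 + 3.2 = 149.58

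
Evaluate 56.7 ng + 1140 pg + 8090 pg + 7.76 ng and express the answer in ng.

73.69 ng

In ng:
  56.7 ng → 56.7
  1140 pg = 1140 × 10⁻³ ng = 1.14
  8090 pg = 8090 × 10⁻³ ng = 8.09
  7.76 ng → 7.76
Sum: 56.7 + 1.14 + 8.09 + 7.76 = 73.69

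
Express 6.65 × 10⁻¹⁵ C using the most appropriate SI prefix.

6.65 fC

= 6.65 × 10⁻¹⁵ C; 10⁻¹⁵ is femto.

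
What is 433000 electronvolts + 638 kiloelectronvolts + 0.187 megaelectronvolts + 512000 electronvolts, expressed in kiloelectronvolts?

In kiloelectronvolts:
  433000 electronvolts = 433000 × 10^-3 kiloelectronvolts = 433
  638 kiloelectronvolts → 638
  0.187 megaelectronvolts = 0.187 × 10^3 kiloelectronvolts = 187
  512000 electronvolts = 512000 × 10^-3 kiloelectronvolts = 512
Sum: 433 + 638 + 187 + 512 = 1770

1770 kiloelectronvolts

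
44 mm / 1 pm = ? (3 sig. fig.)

(44e-3) / (1e-12) = 44e9

44000000000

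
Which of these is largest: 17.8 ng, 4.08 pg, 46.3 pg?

17.8 ng

17.8 ng = 0.0000000178 g
4.08 pg = 0.00000000000408 g
46.3 pg = 0.0000000000463 g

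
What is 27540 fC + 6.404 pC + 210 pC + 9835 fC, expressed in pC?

253.779 pC

In pC:
  27540 fC = 27540 × 10^-3 pC = 27.54
  6.404 pC → 6.404
  210 pC → 210
  9835 fC = 9835 × 10^-3 pC = 9.835
Sum: 27.54 + 6.404 + 210 + 9.835 = 253.779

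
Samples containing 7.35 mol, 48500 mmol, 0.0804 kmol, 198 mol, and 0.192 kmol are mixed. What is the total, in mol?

526.25 mol

In mol:
  7.35 mol → 7.35
  48500 mmol = 48500 × 10⁻³ mol = 48.5
  0.0804 kmol = 0.0804 × 10³ mol = 80.4
  198 mol → 198
  0.192 kmol = 0.192 × 10³ mol = 192
Sum: 7.35 + 48.5 + 80.4 + 198 + 192 = 526.25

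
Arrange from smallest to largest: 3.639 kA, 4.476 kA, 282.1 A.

282.1 A < 3.639 kA < 4.476 kA

3.639 kA = 3639 A
4.476 kA = 4476 A
282.1 A = 282.1 A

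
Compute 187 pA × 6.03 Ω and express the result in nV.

1.12761 nV

187e-12 × 6.03 = 1127.61e-12 V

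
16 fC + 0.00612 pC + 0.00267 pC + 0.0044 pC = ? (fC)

29.19 fC

In fC:
  16 fC → 16
  0.00612 pC = 0.00612e3 fC = 6.12
  0.00267 pC = 0.00267e3 fC = 2.67
  0.0044 pC = 0.0044e3 fC = 4.4
Sum: 16 + 6.12 + 2.67 + 4.4 = 29.19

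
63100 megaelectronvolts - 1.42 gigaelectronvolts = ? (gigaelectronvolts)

In gigaelectronvolts:
  63100 megaelectronvolts = 63100 × 10⁻³ gigaelectronvolts = 63.1
  1.42 gigaelectronvolts → 1.42
Difference: 63.1 - 1.42 = 61.68

61.68 gigaelectronvolts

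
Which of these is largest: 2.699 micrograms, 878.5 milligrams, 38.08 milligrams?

2.699 micrograms = 0.000002699 grams
878.5 milligrams = 0.8785 grams
38.08 milligrams = 0.03808 grams

878.5 milligrams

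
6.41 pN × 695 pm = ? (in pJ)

6.41 × 10^-12 × 695 × 10^-12 = 4454.95 × 10^-24 J

0.00000000445495 pJ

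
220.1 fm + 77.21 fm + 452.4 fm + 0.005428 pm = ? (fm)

In fm:
  220.1 fm → 220.1
  77.21 fm → 77.21
  452.4 fm → 452.4
  0.005428 pm = 0.005428 × 10³ fm = 5.428
Sum: 220.1 + 77.21 + 452.4 + 5.428 = 755.138

755.138 fm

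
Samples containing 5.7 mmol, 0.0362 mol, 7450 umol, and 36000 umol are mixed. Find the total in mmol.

In mmol:
  5.7 mmol → 5.7
  0.0362 mol = 0.0362e3 mmol = 36.2
  7450 umol = 7450e-3 mmol = 7.45
  36000 umol = 36000e-3 mmol = 36
Sum: 5.7 + 36.2 + 7.45 + 36 = 85.35

85.35 mmol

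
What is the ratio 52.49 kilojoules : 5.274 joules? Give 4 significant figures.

(52.49 × 10³) / (5.274) = 9.9526 × 10³

9953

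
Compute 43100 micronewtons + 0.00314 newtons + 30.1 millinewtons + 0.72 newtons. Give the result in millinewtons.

796.34 millinewtons

In millinewtons:
  43100 micronewtons = 43100 × 10^-3 millinewtons = 43.1
  0.00314 newtons = 0.00314 × 10^3 millinewtons = 3.14
  30.1 millinewtons → 30.1
  0.72 newtons = 0.72 × 10^3 millinewtons = 720
Sum: 43.1 + 3.14 + 30.1 + 720 = 796.34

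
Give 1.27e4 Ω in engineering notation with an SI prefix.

12.7 kΩ

= 12.7e3 Ω; 1e3 is kilo.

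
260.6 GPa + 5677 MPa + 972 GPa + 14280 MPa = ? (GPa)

In GPa:
  260.6 GPa → 260.6
  5677 MPa = 5677e-3 GPa = 5.677
  972 GPa → 972
  14280 MPa = 14280e-3 GPa = 14.28
Sum: 260.6 + 5.677 + 972 + 14.28 = 1252.557

1252.557 GPa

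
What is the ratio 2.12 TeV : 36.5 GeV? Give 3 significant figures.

(2.12 × 10¹²) / (36.5 × 10⁹) = 0.05808 × 10³

58.1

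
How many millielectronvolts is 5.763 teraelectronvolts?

tera = 1e12, milli = 1e-3; factor is 1e15.
5.763 × 1e15 = 5763000000000000

5763000000000000 millielectronvolts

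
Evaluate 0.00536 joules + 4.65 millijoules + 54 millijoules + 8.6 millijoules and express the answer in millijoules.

72.61 millijoules

In millijoules:
  0.00536 joules = 0.00536e3 millijoules = 5.36
  4.65 millijoules → 4.65
  54 millijoules → 54
  8.6 millijoules → 8.6
Sum: 5.36 + 4.65 + 54 + 8.6 = 72.61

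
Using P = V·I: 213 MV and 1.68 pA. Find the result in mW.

213e6 × 1.68e-12 = 357.84e-6 W

0.35784 mW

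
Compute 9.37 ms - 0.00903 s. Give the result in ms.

0.34 ms

In ms:
  9.37 ms → 9.37
  0.00903 s = 0.00903e3 ms = 9.03
Difference: 9.37 - 9.03 = 0.34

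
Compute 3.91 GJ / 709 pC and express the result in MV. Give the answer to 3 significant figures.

5510000000000 MV

(3.91e9) / (709e-12) = 0.0055148e21 V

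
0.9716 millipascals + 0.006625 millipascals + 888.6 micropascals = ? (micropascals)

1866.825 micropascals

In micropascals:
  0.9716 millipascals = 0.9716 × 10^3 micropascals = 971.6
  0.006625 millipascals = 0.006625 × 10^3 micropascals = 6.625
  888.6 micropascals → 888.6
Sum: 971.6 + 6.625 + 888.6 = 1866.825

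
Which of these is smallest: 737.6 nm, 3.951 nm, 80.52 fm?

737.6 nm = 0.0000007376 m
3.951 nm = 0.000000003951 m
80.52 fm = 0.00000000000008052 m

80.52 fm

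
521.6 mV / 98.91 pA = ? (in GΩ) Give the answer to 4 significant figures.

(521.6 × 10^-3) / (98.91 × 10^-12) = 5.27348 × 10^9 Ω

5.273 GΩ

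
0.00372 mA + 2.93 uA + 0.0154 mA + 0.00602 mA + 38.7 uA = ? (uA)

In uA:
  0.00372 mA = 0.00372 × 10^3 uA = 3.72
  2.93 uA → 2.93
  0.0154 mA = 0.0154 × 10^3 uA = 15.4
  0.00602 mA = 0.00602 × 10^3 uA = 6.02
  38.7 uA → 38.7
Sum: 3.72 + 2.93 + 15.4 + 6.02 + 38.7 = 66.77

66.77 uA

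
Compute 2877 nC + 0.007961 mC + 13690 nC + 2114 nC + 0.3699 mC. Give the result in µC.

In µC:
  2877 nC = 2877 × 10^-3 µC = 2.877
  0.007961 mC = 0.007961 × 10^3 µC = 7.961
  13690 nC = 13690 × 10^-3 µC = 13.69
  2114 nC = 2114 × 10^-3 µC = 2.114
  0.3699 mC = 0.3699 × 10^3 µC = 369.9
Sum: 2.877 + 7.961 + 13.69 + 2.114 + 369.9 = 396.542

396.542 µC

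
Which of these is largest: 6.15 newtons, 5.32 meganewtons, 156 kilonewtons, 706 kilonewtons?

6.15 newtons = 6.15 newtons
5.32 meganewtons = 5320000 newtons
156 kilonewtons = 156000 newtons
706 kilonewtons = 706000 newtons

5.32 meganewtons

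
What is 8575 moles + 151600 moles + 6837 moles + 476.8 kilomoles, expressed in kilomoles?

643.812 kilomoles

In kilomoles:
  8575 moles = 8575 × 10⁻³ kilomoles = 8.575
  151600 moles = 151600 × 10⁻³ kilomoles = 151.6
  6837 moles = 6837 × 10⁻³ kilomoles = 6.837
  476.8 kilomoles → 476.8
Sum: 8.575 + 151.6 + 6.837 + 476.8 = 643.812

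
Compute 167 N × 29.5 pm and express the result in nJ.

167 × 29.5 × 10⁻¹² = 4926.5 × 10⁻¹² J

4.9265 nJ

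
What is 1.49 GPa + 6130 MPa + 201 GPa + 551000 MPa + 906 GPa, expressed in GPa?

In GPa:
  1.49 GPa → 1.49
  6130 MPa = 6130 × 10^-3 GPa = 6.13
  201 GPa → 201
  551000 MPa = 551000 × 10^-3 GPa = 551
  906 GPa → 906
Sum: 1.49 + 6.13 + 201 + 551 + 906 = 1665.62

1665.62 GPa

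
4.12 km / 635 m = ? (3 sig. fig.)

6.49

(4.12 × 10^3) / (635) = 0.006488 × 10^3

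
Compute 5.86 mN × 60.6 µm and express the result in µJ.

5.86 × 10⁻³ × 60.6 × 10⁻⁶ = 355.116 × 10⁻⁹ J

0.355116 µJ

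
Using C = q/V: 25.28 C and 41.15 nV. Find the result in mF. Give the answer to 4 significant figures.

(25.28) / (41.15 × 10⁻⁹) = 0.614338 × 10⁹ F

614300000000 mF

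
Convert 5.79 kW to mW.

5790000 mW

kilo = 10³, milli = 10⁻³; factor is 10⁶.
5.79 × 10⁶ = 5790000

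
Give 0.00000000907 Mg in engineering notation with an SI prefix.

9.07 mg

= 9.07 × 10⁻³ g; 10⁻³ is milli.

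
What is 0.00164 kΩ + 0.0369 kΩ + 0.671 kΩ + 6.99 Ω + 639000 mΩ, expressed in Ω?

1355.53 Ω

In Ω:
  0.00164 kΩ = 0.00164 × 10^3 Ω = 1.64
  0.0369 kΩ = 0.0369 × 10^3 Ω = 36.9
  0.671 kΩ = 0.671 × 10^3 Ω = 671
  6.99 Ω → 6.99
  639000 mΩ = 639000 × 10^-3 Ω = 639
Sum: 1.64 + 36.9 + 671 + 6.99 + 639 = 1355.53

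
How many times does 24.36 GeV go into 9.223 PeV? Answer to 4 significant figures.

(9.223 × 10¹⁵) / (24.36 × 10⁹) = 0.37861 × 10⁶

378600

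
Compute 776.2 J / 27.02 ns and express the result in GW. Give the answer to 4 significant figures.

28.73 GW

(776.2) / (27.02 × 10⁻⁹) = 28.7269 × 10⁹ W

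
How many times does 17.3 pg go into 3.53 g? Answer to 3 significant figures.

(3.53) / (17.3 × 10^-12) = 0.204 × 10^12

204000000000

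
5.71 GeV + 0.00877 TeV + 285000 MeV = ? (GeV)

In GeV:
  5.71 GeV → 5.71
  0.00877 TeV = 0.00877 × 10^3 GeV = 8.77
  285000 MeV = 285000 × 10^-3 GeV = 285
Sum: 5.71 + 8.77 + 285 = 299.48

299.48 GeV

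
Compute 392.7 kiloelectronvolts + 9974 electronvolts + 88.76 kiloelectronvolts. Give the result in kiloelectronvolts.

491.434 kiloelectronvolts

In kiloelectronvolts:
  392.7 kiloelectronvolts → 392.7
  9974 electronvolts = 9974e-3 kiloelectronvolts = 9.974
  88.76 kiloelectronvolts → 88.76
Sum: 392.7 + 9.974 + 88.76 = 491.434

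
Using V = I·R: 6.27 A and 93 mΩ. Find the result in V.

0.58311 V

6.27 × 93e-3 = 583.11e-3 V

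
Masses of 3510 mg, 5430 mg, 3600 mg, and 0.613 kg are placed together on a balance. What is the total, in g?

625.54 g

In g:
  3510 mg = 3510 × 10^-3 g = 3.51
  5430 mg = 5430 × 10^-3 g = 5.43
  3600 mg = 3600 × 10^-3 g = 3.6
  0.613 kg = 0.613 × 10^3 g = 613
Sum: 3.51 + 5.43 + 3.6 + 613 = 625.54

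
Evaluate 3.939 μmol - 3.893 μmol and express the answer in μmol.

0.046 μmol

In μmol:
  3.939 μmol → 3.939
  3.893 μmol → 3.893
Difference: 3.939 - 3.893 = 0.046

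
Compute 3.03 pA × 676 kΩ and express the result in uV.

2.04828 uV

3.03 × 10⁻¹² × 676 × 10³ = 2048.28 × 10⁻⁹ V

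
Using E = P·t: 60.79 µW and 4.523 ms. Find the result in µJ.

60.79e-6 × 4.523e-3 = 274.95317e-9 J

0.27495317 µJ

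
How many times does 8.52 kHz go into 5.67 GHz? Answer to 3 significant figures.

(5.67 × 10⁹) / (8.52 × 10³) = 0.6655 × 10⁶

665000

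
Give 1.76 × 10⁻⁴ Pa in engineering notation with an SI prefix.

= 176 × 10⁻⁶ Pa; 10⁻⁶ is micro.

176 uPa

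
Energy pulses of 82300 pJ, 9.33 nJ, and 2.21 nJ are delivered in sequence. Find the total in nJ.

In nJ:
  82300 pJ = 82300e-3 nJ = 82.3
  9.33 nJ → 9.33
  2.21 nJ → 2.21
Sum: 82.3 + 9.33 + 2.21 = 93.84

93.84 nJ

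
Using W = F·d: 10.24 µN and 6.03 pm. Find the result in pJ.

10.24 × 10⁻⁶ × 6.03 × 10⁻¹² = 61.7472 × 10⁻¹⁸ J

0.0000617472 pJ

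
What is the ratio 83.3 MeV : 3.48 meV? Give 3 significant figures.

(83.3e6) / (3.48e-3) = 23.94e9

23900000000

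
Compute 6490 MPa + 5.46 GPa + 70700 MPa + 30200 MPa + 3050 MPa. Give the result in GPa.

115.9 GPa

In GPa:
  6490 MPa = 6490 × 10⁻³ GPa = 6.49
  5.46 GPa → 5.46
  70700 MPa = 70700 × 10⁻³ GPa = 70.7
  30200 MPa = 30200 × 10⁻³ GPa = 30.2
  3050 MPa = 3050 × 10⁻³ GPa = 3.05
Sum: 6.49 + 5.46 + 70.7 + 30.2 + 3.05 = 115.9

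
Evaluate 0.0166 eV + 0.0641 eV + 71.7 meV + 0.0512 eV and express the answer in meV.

203.6 meV

In meV:
  0.0166 eV = 0.0166 × 10³ meV = 16.6
  0.0641 eV = 0.0641 × 10³ meV = 64.1
  71.7 meV → 71.7
  0.0512 eV = 0.0512 × 10³ meV = 51.2
Sum: 16.6 + 64.1 + 71.7 + 51.2 = 203.6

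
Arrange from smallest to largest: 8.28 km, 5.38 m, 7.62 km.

8.28 km = 8280 m
5.38 m = 5.38 m
7.62 km = 7620 m

5.38 m < 7.62 km < 8.28 km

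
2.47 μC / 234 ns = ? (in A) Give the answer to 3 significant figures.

10.6 A

(2.47 × 10⁻⁶) / (234 × 10⁻⁹) = 0.010556 × 10³ A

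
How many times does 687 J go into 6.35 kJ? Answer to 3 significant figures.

9.24

(6.35 × 10^3) / (687) = 0.009243 × 10^3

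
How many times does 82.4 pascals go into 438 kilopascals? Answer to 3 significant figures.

5320

(438 × 10^3) / (82.4) = 5.316 × 10^3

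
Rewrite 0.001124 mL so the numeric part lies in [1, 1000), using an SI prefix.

1.124 uL

= 1.124e-6 L; 1e-6 is micro.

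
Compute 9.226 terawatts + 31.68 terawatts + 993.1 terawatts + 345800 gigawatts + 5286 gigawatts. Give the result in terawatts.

In terawatts:
  9.226 terawatts → 9.226
  31.68 terawatts → 31.68
  993.1 terawatts → 993.1
  345800 gigawatts = 345800 × 10⁻³ terawatts = 345.8
  5286 gigawatts = 5286 × 10⁻³ terawatts = 5.286
Sum: 9.226 + 31.68 + 993.1 + 345.8 + 5.286 = 1385.092

1385.092 terawatts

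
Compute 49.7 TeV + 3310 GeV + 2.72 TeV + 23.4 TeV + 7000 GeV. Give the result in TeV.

86.13 TeV

In TeV:
  49.7 TeV → 49.7
  3310 GeV = 3310e-3 TeV = 3.31
  2.72 TeV → 2.72
  23.4 TeV → 23.4
  7000 GeV = 7000e-3 TeV = 7
Sum: 49.7 + 3.31 + 2.72 + 23.4 + 7 = 86.13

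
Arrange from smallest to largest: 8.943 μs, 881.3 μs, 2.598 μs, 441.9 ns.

441.9 ns < 2.598 μs < 8.943 μs < 881.3 μs

8.943 μs = 0.000008943 s
881.3 μs = 0.0008813 s
2.598 μs = 0.000002598 s
441.9 ns = 0.0000004419 s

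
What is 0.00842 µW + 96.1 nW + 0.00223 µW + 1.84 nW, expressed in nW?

In nW:
  0.00842 µW = 0.00842 × 10^3 nW = 8.42
  96.1 nW → 96.1
  0.00223 µW = 0.00223 × 10^3 nW = 2.23
  1.84 nW → 1.84
Sum: 8.42 + 96.1 + 2.23 + 1.84 = 108.59

108.59 nW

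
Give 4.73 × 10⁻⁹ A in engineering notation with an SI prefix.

4.73 nA

= 4.73 × 10⁻⁹ A; 10⁻⁹ is nano.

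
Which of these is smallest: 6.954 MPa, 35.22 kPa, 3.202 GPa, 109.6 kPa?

6.954 MPa = 6954000 Pa
35.22 kPa = 35220 Pa
3.202 GPa = 3202000000 Pa
109.6 kPa = 109600 Pa

35.22 kPa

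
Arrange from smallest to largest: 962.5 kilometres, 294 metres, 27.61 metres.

962.5 kilometres = 962500 metres
294 metres = 294 metres
27.61 metres = 27.61 metres

27.61 metres < 294 metres < 962.5 kilometres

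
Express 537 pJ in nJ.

0.537 nJ

pico = 10⁻¹², nano = 10⁻⁹; factor is 10⁻³.
537 × 10⁻³ = 0.537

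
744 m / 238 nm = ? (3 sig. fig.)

(744) / (238 × 10^-9) = 3.126 × 10^9

3130000000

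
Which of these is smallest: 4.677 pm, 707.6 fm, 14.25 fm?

14.25 fm

4.677 pm = 0.000000000004677 m
707.6 fm = 0.0000000000007076 m
14.25 fm = 0.00000000000001425 m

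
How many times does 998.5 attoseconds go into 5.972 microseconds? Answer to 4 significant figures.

(5.972e-6) / (998.5e-18) = 0.005981e12

5981000000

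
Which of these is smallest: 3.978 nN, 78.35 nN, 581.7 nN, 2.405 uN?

3.978 nN = 0.000000003978 N
78.35 nN = 0.00000007835 N
581.7 nN = 0.0000005817 N
2.405 uN = 0.000002405 N

3.978 nN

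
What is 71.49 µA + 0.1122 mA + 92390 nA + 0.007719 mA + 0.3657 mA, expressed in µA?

649.499 µA

In µA:
  71.49 µA → 71.49
  0.1122 mA = 0.1122 × 10^3 µA = 112.2
  92390 nA = 92390 × 10^-3 µA = 92.39
  0.007719 mA = 0.007719 × 10^3 µA = 7.719
  0.3657 mA = 0.3657 × 10^3 µA = 365.7
Sum: 71.49 + 112.2 + 92.39 + 7.719 + 365.7 = 649.499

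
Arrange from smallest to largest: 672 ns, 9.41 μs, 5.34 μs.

672 ns = 0.000000672 s
9.41 μs = 0.00000941 s
5.34 μs = 0.00000534 s

672 ns < 5.34 μs < 9.41 μs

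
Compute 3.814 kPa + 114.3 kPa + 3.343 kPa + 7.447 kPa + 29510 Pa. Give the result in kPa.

158.414 kPa

In kPa:
  3.814 kPa → 3.814
  114.3 kPa → 114.3
  3.343 kPa → 3.343
  7.447 kPa → 7.447
  29510 Pa = 29510 × 10^-3 kPa = 29.51
Sum: 3.814 + 114.3 + 3.343 + 7.447 + 29.51 = 158.414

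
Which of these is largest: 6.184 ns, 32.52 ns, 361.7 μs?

6.184 ns = 0.000000006184 s
32.52 ns = 0.00000003252 s
361.7 μs = 0.0003617 s

361.7 μs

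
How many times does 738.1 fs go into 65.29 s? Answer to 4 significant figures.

88460000000000

(65.29) / (738.1 × 10⁻¹⁵) = 0.088457 × 10¹⁵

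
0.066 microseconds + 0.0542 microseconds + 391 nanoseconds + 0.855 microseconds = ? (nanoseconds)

1366.2 nanoseconds

In nanoseconds:
  0.066 microseconds = 0.066 × 10^3 nanoseconds = 66
  0.0542 microseconds = 0.0542 × 10^3 nanoseconds = 54.2
  391 nanoseconds → 391
  0.855 microseconds = 0.855 × 10^3 nanoseconds = 855
Sum: 66 + 54.2 + 391 + 855 = 1366.2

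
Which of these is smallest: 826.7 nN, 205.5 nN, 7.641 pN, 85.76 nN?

826.7 nN = 0.0000008267 N
205.5 nN = 0.0000002055 N
7.641 pN = 0.000000000007641 N
85.76 nN = 0.00000008576 N

7.641 pN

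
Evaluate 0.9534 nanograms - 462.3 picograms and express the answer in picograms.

491.1 picograms

In picograms:
  0.9534 nanograms = 0.9534 × 10³ picograms = 953.4
  462.3 picograms → 462.3
Difference: 953.4 - 462.3 = 491.1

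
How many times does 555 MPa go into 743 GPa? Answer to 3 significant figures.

(743 × 10^9) / (555 × 10^6) = 1.339 × 10^3

1340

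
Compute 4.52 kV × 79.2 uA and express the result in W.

4.52 × 10^3 × 79.2 × 10^-6 = 357.984 × 10^-3 W

0.357984 W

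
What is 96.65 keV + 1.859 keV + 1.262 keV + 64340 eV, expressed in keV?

164.111 keV

In keV:
  96.65 keV → 96.65
  1.859 keV → 1.859
  1.262 keV → 1.262
  64340 eV = 64340e-3 keV = 64.34
Sum: 96.65 + 1.859 + 1.262 + 64.34 = 164.111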